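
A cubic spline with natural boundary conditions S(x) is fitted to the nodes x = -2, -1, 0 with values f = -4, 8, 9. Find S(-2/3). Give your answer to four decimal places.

Let M_i = S''(x_i). Step sizes h_i = 1, 1; slopes of the chords Δ_i = (y_(i+1) - y_i)/h_i = 12, 1.
  1·M_0 + 4·M_1 + 1·M_2 = 6(Δ_1 - Δ_0) = -66
Natural end conditions: M_0 = M_2 = 0.
Hence M_0 = 0, M_1 = -33/2, M_2 = 0.
On [-1, 0], S(x) = 8 + 13/2·(x + 1) - 33/4·(x + 1)² + 11/4·(x + 1)³.
With (x + 1) = 1/3: S(-2/3) = 505/54.

9.3519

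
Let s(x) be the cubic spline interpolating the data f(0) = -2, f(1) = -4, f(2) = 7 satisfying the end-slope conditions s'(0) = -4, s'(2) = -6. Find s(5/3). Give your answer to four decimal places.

With m_i denoting the second derivative at x_i, h_i = 1, 1, and Δ_i = (y_(i+1) − y_i)/h_i = -2, 11:
  1·m_0 + 4·m_1 + 1·m_2 = 6(Δ_1 - Δ_0) = 78
Clamped end conditions give two more equations: 2h_0·m_0 + h_0·m_1 = 6(Δ_0 - s'(0)) = 12 and h_1·m_1 + 2h_1·m_2 = 6(s'(2) - Δ_1) = -102.
Hence m_0 = -29/2, m_1 = 41, m_2 = -143/2.
On [1, 2], s(x) = -4 + 37/4·(x - 1) + 41/2·(x - 1)² - 75/4·(x - 1)³.
With (x - 1) = 2/3: s(5/3) = 103/18.

5.7222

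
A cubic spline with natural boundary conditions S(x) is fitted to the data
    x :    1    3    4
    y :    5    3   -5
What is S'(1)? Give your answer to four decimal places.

With M_i denoting the second derivative at x_i, h_i = 2, 1, and Δ_i = (y_(i+1) − y_i)/h_i = -1, -8:
  2·M_0 + 6·M_1 + 1·M_2 = 6(Δ_1 - Δ_0) = -42
Natural end conditions: M_0 = M_2 = 0.
Forward elimination and back-substitution give M_0 = 0, M_1 = -7, M_2 = 0.
On [1, 3], S'(x) = b_0 + 2c_0·(x - 1) + 3d_0·(x - 1)² with b_0 = Δ_0 - h_0(2M_0 + M_1)/6 = 4/3, c_0 = M_0/2 = 0, d_0 = (M_1 - M_0)/(6h_0) = -7/12. So S'(1) = 4/3.

1.3333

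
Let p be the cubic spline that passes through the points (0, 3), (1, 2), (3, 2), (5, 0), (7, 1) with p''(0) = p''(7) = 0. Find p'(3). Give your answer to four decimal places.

-0.5000

Let M_i = p''(x_i). Step sizes h_i = 1, 2, 2, 2; slopes of the chords Δ_i = (y_(i+1) - y_i)/h_i = -1, 0, -1, 1/2.
  1·M_0 + 6·M_1 + 2·M_2 = 6(Δ_1 - Δ_0) = 6
  2·M_1 + 8·M_2 + 2·M_3 = 6(Δ_2 - Δ_1) = -6
  2·M_2 + 8·M_3 + 2·M_4 = 6(Δ_3 - Δ_2) = 9
Natural end conditions: M_0 = M_4 = 0.
Forward elimination and back-substitution give M_0 = 0, M_1 = 3/2, M_2 = -3/2, M_3 = 3/2, M_4 = 0.
On [3, 5], p'(x) = b_2 + 2c_2·(x - 3) + 3d_2·(x - 3)² with b_2 = Δ_2 - h_2(2M_2 + M_3)/6 = -1/2, c_2 = M_2/2 = -3/4, d_2 = (M_3 - M_2)/(6h_2) = 1/4. So p'(3) = -1/2.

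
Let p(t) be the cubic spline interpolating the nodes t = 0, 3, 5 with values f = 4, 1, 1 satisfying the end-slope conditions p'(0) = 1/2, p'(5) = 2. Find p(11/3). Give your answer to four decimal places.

Write M_i for p''(x_i). With h_i = 3, 2 and divided differences Δ_i = -1, 0, the continuity of p' gives the tridiagonal system
  3·M_0 + 10·M_1 + 2·M_2 = 6(Δ_1 - Δ_0) = 6
Clamped end conditions give two more equations: 2h_0·M_0 + h_0·M_1 = 6(Δ_0 - p'(0)) = -9 and h_1·M_1 + 2h_1·M_2 = 6(p'(5) - Δ_1) = 12.
Forward elimination and back-substitution give M_0 = -9/5, M_1 = 3/5, M_2 = 27/10.
On [3, 5], p(t) = 1 - 13/10·(t - 3) + 3/10·(t - 3)² + 7/40·(t - 3)³.
With (t - 3) = 2/3: p(11/3) = 43/135.

0.3185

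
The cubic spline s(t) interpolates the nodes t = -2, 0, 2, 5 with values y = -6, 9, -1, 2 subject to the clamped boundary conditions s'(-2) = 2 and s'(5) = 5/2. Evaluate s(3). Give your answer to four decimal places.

Let m_i = s''(x_i). Step sizes h_i = 2, 2, 3; slopes of the chords Δ_i = (y_(i+1) - y_i)/h_i = 15/2, -5, 1.
  2·m_0 + 8·m_1 + 2·m_2 = 6(Δ_1 - Δ_0) = -75
  2·m_1 + 10·m_2 + 3·m_3 = 6(Δ_2 - Δ_1) = 36
Clamped end conditions give two more equations: 2h_0·m_0 + h_0·m_1 = 6(Δ_0 - s'(-2)) = 33 and h_2·m_2 + 2h_2·m_3 = 6(s'(5) - Δ_2) = 9.
Solving: m_0 = 1171/74, m_1 = -1121/74, m_2 = 269/37, m_3 = -79/37.
On [2, 5], s(t) = -1 - 385/74·(t - 2) + 269/74·(t - 2)² - 58/111·(t - 2)³.
With (t - 2) = 1: s(3) = -343/111.

-3.0901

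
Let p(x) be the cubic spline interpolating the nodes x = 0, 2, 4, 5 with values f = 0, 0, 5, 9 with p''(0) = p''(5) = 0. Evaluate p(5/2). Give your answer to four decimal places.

Put M_i = p'' at the i-th knot. Here h = (2, 2, 1) and Δ = (0, 5/2, 4), so the interior equations h_(i-1)·M_(i-1) + 2(h_(i-1)+h_i)·M_i + h_i·M_(i+1) = 6(Δ_i − Δ_(i-1)) read
  2·M_0 + 8·M_1 + 2·M_2 = 6(Δ_1 - Δ_0) = 15
  2·M_1 + 6·M_2 + 1·M_3 = 6(Δ_2 - Δ_1) = 9
Natural end conditions: M_0 = M_3 = 0.
Solving the tridiagonal system: M_0 = 0, M_1 = 18/11, M_2 = 21/22, M_3 = 0.
On [2, 4], p(x) = 0 + 12/11·(x - 2) + 9/11·(x - 2)² - 5/88·(x - 2)³.
With (x - 2) = 1/2: p(5/2) = 523/704.

0.7429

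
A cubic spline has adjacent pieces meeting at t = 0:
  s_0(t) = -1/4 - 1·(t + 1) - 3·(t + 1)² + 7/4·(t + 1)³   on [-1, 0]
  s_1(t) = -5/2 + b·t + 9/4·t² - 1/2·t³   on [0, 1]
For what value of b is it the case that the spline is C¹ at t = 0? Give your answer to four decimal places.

-1.7500

s_0'(t) = -1 - 6·(t + 1) + 21/4·(t + 1)², so s_0'(0) = -7/4. On the right, s_1'(0) = b, so b = -7/4.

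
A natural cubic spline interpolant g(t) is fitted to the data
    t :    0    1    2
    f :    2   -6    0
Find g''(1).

21

Put σ_i = g'' at the i-th knot. Here h = (1, 1) and Δ = (-8, 6), so the interior equations h_(i-1)·σ_(i-1) + 2(h_(i-1)+h_i)·σ_i + h_i·σ_(i+1) = 6(Δ_i − Δ_(i-1)) read
  1·σ_0 + 4·σ_1 + 1·σ_2 = 6(Δ_1 - Δ_0) = 84
Natural end conditions: σ_0 = σ_2 = 0.
Forward elimination and back-substitution give σ_0 = 0, σ_1 = 21, σ_2 = 0.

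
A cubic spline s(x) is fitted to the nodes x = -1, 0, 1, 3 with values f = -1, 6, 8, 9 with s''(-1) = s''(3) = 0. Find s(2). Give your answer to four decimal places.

Write M_i for s''(x_i). With h_i = 1, 1, 2 and divided differences Δ_i = 7, 2, 1/2, the continuity of s' gives the tridiagonal system
  1·M_0 + 4·M_1 + 1·M_2 = 6(Δ_1 - Δ_0) = -30
  1·M_1 + 6·M_2 + 2·M_3 = 6(Δ_2 - Δ_1) = -9
Natural end conditions: M_0 = M_3 = 0.
Solving the tridiagonal system: M_0 = 0, M_1 = -171/23, M_2 = -6/23, M_3 = 0.
On [1, 3], s(x) = 8 + 31/46·(x - 1) - 3/23·(x - 1)² + 1/46·(x - 1)³.
With (x - 1) = 1: s(2) = 197/23.

8.5652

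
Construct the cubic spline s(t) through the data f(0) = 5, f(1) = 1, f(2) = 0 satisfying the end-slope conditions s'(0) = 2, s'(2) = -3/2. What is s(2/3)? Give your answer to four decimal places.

Write M_i for s''(x_i). With h_i = 1, 1 and divided differences Δ_i = -4, -1, the continuity of s' gives the tridiagonal system
  1·M_0 + 4·M_1 + 1·M_2 = 6(Δ_1 - Δ_0) = 18
Clamped end conditions give two more equations: 2h_0·M_0 + h_0·M_1 = 6(Δ_0 - s'(0)) = -36 and h_1·M_1 + 2h_1·M_2 = 6(s'(2) - Δ_1) = -3.
Solving: M_0 = -97/4, M_1 = 25/2, M_2 = -31/4.
On [0, 1], s(t) = 5 + 2·t - 97/8·t² + 49/8·t³.
With t = 2/3: s(2/3) = 149/54.

2.7593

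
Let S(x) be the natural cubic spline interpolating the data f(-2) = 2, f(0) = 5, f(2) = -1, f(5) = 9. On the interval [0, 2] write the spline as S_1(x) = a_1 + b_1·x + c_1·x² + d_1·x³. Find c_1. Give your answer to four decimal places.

With M_i denoting the second derivative at x_i, h_i = 2, 2, 3, and Δ_i = (y_(i+1) − y_i)/h_i = 3/2, -3, 10/3:
  2·M_0 + 8·M_1 + 2·M_2 = 6(Δ_1 - Δ_0) = -27
  2·M_1 + 10·M_2 + 3·M_3 = 6(Δ_2 - Δ_1) = 38
Natural end conditions: M_0 = M_3 = 0.
Solving the tridiagonal system: M_0 = 0, M_1 = -173/38, M_2 = 179/38, M_3 = 0.
On [0, 2], with S_1(x) = a_1 + b_1·x + c_1·x² + d_1·x³: c_1 = M_1/2 = -173/76, d_1 = (M_2 - M_1)/(6h_1) = 44/57, b_1 = Δ_1 - h_1(2M_1 + M_2)/6 = -175/114.

-2.2763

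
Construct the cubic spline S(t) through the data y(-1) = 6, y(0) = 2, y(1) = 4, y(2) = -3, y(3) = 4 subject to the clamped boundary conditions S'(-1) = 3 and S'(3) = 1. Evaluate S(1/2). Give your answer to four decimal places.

Let m_i = S''(x_i). Step sizes h_i = 1, 1, 1, 1; slopes of the chords Δ_i = (y_(i+1) - y_i)/h_i = -4, 2, -7, 7.
  1·m_0 + 4·m_1 + 1·m_2 = 6(Δ_1 - Δ_0) = 36
  1·m_1 + 4·m_2 + 1·m_3 = 6(Δ_2 - Δ_1) = -54
  1·m_2 + 4·m_3 + 1·m_4 = 6(Δ_3 - Δ_2) = 84
Clamped end conditions give two more equations: 2h_0·m_0 + h_0·m_1 = 6(Δ_0 - S'(-1)) = -42 and h_3·m_3 + 2h_3·m_4 = 6(S'(3) - Δ_3) = -36.
Forward elimination and back-substitution give m_0 = -233/7, m_1 = 172/7, m_2 = -29, m_3 = 262/7, m_4 = -257/7.
On [0, 1], S(t) = 2 - 19/14·t + 86/7·t² - 125/14·t³.
With t = 1/2: S(1/2) = 367/112.

3.2768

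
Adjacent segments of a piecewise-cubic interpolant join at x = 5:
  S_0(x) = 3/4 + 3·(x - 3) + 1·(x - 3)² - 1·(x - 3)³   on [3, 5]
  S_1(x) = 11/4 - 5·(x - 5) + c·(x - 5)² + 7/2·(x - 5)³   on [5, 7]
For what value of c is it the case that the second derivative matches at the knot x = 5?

S_0''(x) = 2 - 6·(x - 3), so S_0''(5) = -10. On the right, S_1''(5) = 2c, so c = -5.

-5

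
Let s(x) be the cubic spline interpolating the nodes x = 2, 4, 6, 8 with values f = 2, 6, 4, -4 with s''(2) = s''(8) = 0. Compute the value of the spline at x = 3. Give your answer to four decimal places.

Let σ_i = s''(x_i). Step sizes h_i = 2, 2, 2; slopes of the chords Δ_i = (y_(i+1) - y_i)/h_i = 2, -1, -4.
  2·σ_0 + 8·σ_1 + 2·σ_2 = 6(Δ_1 - Δ_0) = -18
  2·σ_1 + 8·σ_2 + 2·σ_3 = 6(Δ_2 - Δ_1) = -18
Natural end conditions: σ_0 = σ_3 = 0.
Forward elimination and back-substitution give σ_0 = 0, σ_1 = -9/5, σ_2 = -9/5, σ_3 = 0.
On [2, 4], s(x) = 2 + 13/5·(x - 2) + 0·(x - 2)² - 3/20·(x - 2)³.
With (x - 2) = 1: s(3) = 89/20.

4.4500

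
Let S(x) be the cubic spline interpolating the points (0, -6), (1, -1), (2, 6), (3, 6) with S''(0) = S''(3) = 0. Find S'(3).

Write m_i for S''(x_i). With h_i = 1, 1, 1 and divided differences Δ_i = 5, 7, 0, the continuity of S' gives the tridiagonal system
  1·m_0 + 4·m_1 + 1·m_2 = 6(Δ_1 - Δ_0) = 12
  1·m_1 + 4·m_2 + 1·m_3 = 6(Δ_2 - Δ_1) = -42
Natural end conditions: m_0 = m_3 = 0.
Solving the tridiagonal system: m_0 = 0, m_1 = 6, m_2 = -12, m_3 = 0.
On [2, 3], S'(x) = b_2 + 2c_2·(x - 2) + 3d_2·(x - 2)² with b_2 = Δ_2 - h_2(2m_2 + m_3)/6 = 4, c_2 = m_2/2 = -6, d_2 = (m_3 - m_2)/(6h_2) = 2. So S'(3) = -2.

-2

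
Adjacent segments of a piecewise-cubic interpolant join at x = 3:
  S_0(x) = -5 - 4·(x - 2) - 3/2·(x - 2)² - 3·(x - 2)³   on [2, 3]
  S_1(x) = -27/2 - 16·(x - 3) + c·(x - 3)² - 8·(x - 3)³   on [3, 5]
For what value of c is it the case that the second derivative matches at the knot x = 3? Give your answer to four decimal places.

S_0''(x) = -3 - 18·(x - 2), so S_0''(3) = -21. On the right, S_1''(3) = 2c, so c = -21/2.

-10.5000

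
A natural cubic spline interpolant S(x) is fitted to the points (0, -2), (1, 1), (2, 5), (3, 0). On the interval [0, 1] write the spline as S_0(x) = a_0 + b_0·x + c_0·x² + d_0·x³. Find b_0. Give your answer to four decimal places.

2.1333

Write m_i for S''(x_i). With h_i = 1, 1, 1 and divided differences Δ_i = 3, 4, -5, the continuity of S' gives the tridiagonal system
  1·m_0 + 4·m_1 + 1·m_2 = 6(Δ_1 - Δ_0) = 6
  1·m_1 + 4·m_2 + 1·m_3 = 6(Δ_2 - Δ_1) = -54
Natural end conditions: m_0 = m_3 = 0.
Solving the tridiagonal system: m_0 = 0, m_1 = 26/5, m_2 = -74/5, m_3 = 0.
On [0, 1], with S_0(x) = a_0 + b_0·x + c_0·x² + d_0·x³: c_0 = m_0/2 = 0, d_0 = (m_1 - m_0)/(6h_0) = 13/15, b_0 = Δ_0 - h_0(2m_0 + m_1)/6 = 32/15.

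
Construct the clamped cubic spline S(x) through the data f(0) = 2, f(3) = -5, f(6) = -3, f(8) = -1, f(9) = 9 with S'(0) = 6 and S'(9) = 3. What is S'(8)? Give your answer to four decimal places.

9.6852

With m_i denoting the second derivative at x_i, h_i = 3, 3, 2, 1, and Δ_i = (y_(i+1) − y_i)/h_i = -7/3, 2/3, 1, 10:
  3·m_0 + 12·m_1 + 3·m_2 = 6(Δ_1 - Δ_0) = 18
  3·m_1 + 10·m_2 + 2·m_3 = 6(Δ_2 - Δ_1) = 2
  2·m_2 + 6·m_3 + 1·m_4 = 6(Δ_3 - Δ_2) = 54
Clamped end conditions give two more equations: 2h_0·m_0 + h_0·m_1 = 6(Δ_0 - S'(0)) = -50 and h_3·m_3 + 2h_3·m_4 = 6(S'(9) - Δ_3) = -42.
Forward elimination and back-substitution give m_0 = -595/54, m_1 = 145/27, m_2 = -241/54, m_3 = 412/27, m_4 = -773/27.
On [8, 9], S'(x) = b_3 + 2c_3·(x - 8) + 3d_3·(x - 8)² with b_3 = Δ_3 - h_3(2m_3 + m_4)/6 = 523/54, c_3 = m_3/2 = 206/27, d_3 = (m_4 - m_3)/(6h_3) = -395/54. So S'(8) = 523/54.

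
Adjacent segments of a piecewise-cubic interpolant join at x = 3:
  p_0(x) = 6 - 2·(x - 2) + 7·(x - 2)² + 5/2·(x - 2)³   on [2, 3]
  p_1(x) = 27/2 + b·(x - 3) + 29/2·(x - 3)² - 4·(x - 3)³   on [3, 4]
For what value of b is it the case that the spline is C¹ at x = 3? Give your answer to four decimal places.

p_0'(x) = -2 + 14·(x - 2) + 15/2·(x - 2)², so p_0'(3) = 39/2. On the right, p_1'(3) = b, so b = 39/2.

19.5000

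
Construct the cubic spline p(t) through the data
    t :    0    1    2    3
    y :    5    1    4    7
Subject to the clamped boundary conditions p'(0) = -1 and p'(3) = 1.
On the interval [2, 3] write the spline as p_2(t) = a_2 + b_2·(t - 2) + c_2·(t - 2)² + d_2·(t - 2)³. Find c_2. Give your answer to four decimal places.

-1.3333

Let σ_i = p''(x_i). Step sizes h_i = 1, 1, 1; slopes of the chords Δ_i = (y_(i+1) - y_i)/h_i = -4, 3, 3.
  1·σ_0 + 4·σ_1 + 1·σ_2 = 6(Δ_1 - Δ_0) = 42
  1·σ_1 + 4·σ_2 + 1·σ_3 = 6(Δ_2 - Δ_1) = 0
Clamped end conditions give two more equations: 2h_0·σ_0 + h_0·σ_1 = 6(Δ_0 - p'(0)) = -18 and h_2·σ_2 + 2h_2·σ_3 = 6(p'(3) - Δ_2) = -12.
Forward elimination and back-substitution give σ_0 = -50/3, σ_1 = 46/3, σ_2 = -8/3, σ_3 = -14/3.
On [2, 3], with p_2(t) = a_2 + b_2·(t - 2) + c_2·(t - 2)² + d_2·(t - 2)³: c_2 = σ_2/2 = -4/3, d_2 = (σ_3 - σ_2)/(6h_2) = -1/3, b_2 = Δ_2 - h_2(2σ_2 + σ_3)/6 = 14/3.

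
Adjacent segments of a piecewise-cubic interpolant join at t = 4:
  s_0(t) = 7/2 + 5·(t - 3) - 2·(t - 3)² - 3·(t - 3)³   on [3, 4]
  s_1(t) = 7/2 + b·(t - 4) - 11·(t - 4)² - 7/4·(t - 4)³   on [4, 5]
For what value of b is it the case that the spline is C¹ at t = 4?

s_0'(t) = 5 - 4·(t - 3) - 9·(t - 3)², so s_0'(4) = -8. On the right, s_1'(4) = b, so b = -8.

-8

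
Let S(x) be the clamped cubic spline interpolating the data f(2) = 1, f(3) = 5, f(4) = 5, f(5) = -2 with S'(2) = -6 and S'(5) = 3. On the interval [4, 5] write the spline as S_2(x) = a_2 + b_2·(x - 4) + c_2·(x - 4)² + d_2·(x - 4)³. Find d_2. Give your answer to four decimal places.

Let M_i = S''(x_i). Step sizes h_i = 1, 1, 1; slopes of the chords Δ_i = (y_(i+1) - y_i)/h_i = 4, 0, -7.
  1·M_0 + 4·M_1 + 1·M_2 = 6(Δ_1 - Δ_0) = -24
  1·M_1 + 4·M_2 + 1·M_3 = 6(Δ_2 - Δ_1) = -42
Clamped end conditions give two more equations: 2h_0·M_0 + h_0·M_1 = 6(Δ_0 - S'(2)) = 60 and h_2·M_2 + 2h_2·M_3 = 6(S'(5) - Δ_2) = 60.
Forward elimination and back-substitution give M_0 = 176/5, M_1 = -52/5, M_2 = -88/5, M_3 = 194/5.
On [4, 5], with S_2(x) = a_2 + b_2·(x - 4) + c_2·(x - 4)² + d_2·(x - 4)³: c_2 = M_2/2 = -44/5, d_2 = (M_3 - M_2)/(6h_2) = 47/5, b_2 = Δ_2 - h_2(2M_2 + M_3)/6 = -38/5.

9.4000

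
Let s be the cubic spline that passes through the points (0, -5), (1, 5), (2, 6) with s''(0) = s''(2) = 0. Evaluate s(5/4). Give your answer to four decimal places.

Write m_i for s''(x_i). With h_i = 1, 1 and divided differences Δ_i = 10, 1, the continuity of s' gives the tridiagonal system
  1·m_0 + 4·m_1 + 1·m_2 = 6(Δ_1 - Δ_0) = -54
Natural end conditions: m_0 = m_2 = 0.
Forward elimination and back-substitution give m_0 = 0, m_1 = -27/2, m_2 = 0.
On [1, 2], s(t) = 5 + 11/2·(t - 1) - 27/4·(t - 1)² + 9/4·(t - 1)³.
With (t - 1) = 1/4: s(5/4) = 1533/256.

5.9883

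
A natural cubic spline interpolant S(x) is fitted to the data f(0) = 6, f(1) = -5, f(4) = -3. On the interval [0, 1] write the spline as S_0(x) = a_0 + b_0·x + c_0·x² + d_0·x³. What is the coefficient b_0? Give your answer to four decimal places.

-12.4583

Let m_i = S''(x_i). Step sizes h_i = 1, 3; slopes of the chords Δ_i = (y_(i+1) - y_i)/h_i = -11, 2/3.
  1·m_0 + 8·m_1 + 3·m_2 = 6(Δ_1 - Δ_0) = 70
Natural end conditions: m_0 = m_2 = 0.
Solving: m_0 = 0, m_1 = 35/4, m_2 = 0.
On [0, 1], with S_0(x) = a_0 + b_0·x + c_0·x² + d_0·x³: c_0 = m_0/2 = 0, d_0 = (m_1 - m_0)/(6h_0) = 35/24, b_0 = Δ_0 - h_0(2m_0 + m_1)/6 = -299/24.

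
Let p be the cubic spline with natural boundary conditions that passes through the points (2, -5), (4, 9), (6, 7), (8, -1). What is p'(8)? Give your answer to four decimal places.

Put M_i = p'' at the i-th knot. Here h = (2, 2, 2) and Δ = (7, -1, -4), so the interior equations h_(i-1)·M_(i-1) + 2(h_(i-1)+h_i)·M_i + h_i·M_(i+1) = 6(Δ_i − Δ_(i-1)) read
  2·M_0 + 8·M_1 + 2·M_2 = 6(Δ_1 - Δ_0) = -48
  2·M_1 + 8·M_2 + 2·M_3 = 6(Δ_2 - Δ_1) = -18
Natural end conditions: M_0 = M_3 = 0.
Hence M_0 = 0, M_1 = -29/5, M_2 = -4/5, M_3 = 0.
On [6, 8], p'(x) = b_2 + 2c_2·(x - 6) + 3d_2·(x - 6)² with b_2 = Δ_2 - h_2(2M_2 + M_3)/6 = -52/15, c_2 = M_2/2 = -2/5, d_2 = (M_3 - M_2)/(6h_2) = 1/15. So p'(8) = -64/15.

-4.2667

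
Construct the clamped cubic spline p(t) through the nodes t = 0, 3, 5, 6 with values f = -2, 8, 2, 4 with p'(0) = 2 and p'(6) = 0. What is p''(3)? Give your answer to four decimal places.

-7.0877

Let m_i = p''(x_i). Step sizes h_i = 3, 2, 1; slopes of the chords Δ_i = (y_(i+1) - y_i)/h_i = 10/3, -3, 2.
  3·m_0 + 10·m_1 + 2·m_2 = 6(Δ_1 - Δ_0) = -38
  2·m_1 + 6·m_2 + 1·m_3 = 6(Δ_2 - Δ_1) = 30
Clamped end conditions give two more equations: 2h_0·m_0 + h_0·m_1 = 6(Δ_0 - p'(0)) = 8 and h_2·m_2 + 2h_2·m_3 = 6(p'(6) - Δ_2) = -12.
Hence m_0 = 278/57, m_1 = -404/57, m_2 = 520/57, m_3 = -602/57.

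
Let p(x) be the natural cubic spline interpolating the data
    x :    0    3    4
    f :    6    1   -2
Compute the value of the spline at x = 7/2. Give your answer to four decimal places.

-0.4375

With M_i denoting the second derivative at x_i, h_i = 3, 1, and Δ_i = (y_(i+1) − y_i)/h_i = -5/3, -3:
  3·M_0 + 8·M_1 + 1·M_2 = 6(Δ_1 - Δ_0) = -8
Natural end conditions: M_0 = M_2 = 0.
Solving: M_0 = 0, M_1 = -1, M_2 = 0.
On [3, 4], p(x) = 1 - 8/3·(x - 3) - 1/2·(x - 3)² + 1/6·(x - 3)³.
With (x - 3) = 1/2: p(7/2) = -7/16.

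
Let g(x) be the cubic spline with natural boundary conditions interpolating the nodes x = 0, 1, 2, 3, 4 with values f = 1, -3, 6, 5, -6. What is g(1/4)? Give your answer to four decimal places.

Let m_i = g''(x_i). Step sizes h_i = 1, 1, 1, 1; slopes of the chords Δ_i = (y_(i+1) - y_i)/h_i = -4, 9, -1, -11.
  1·m_0 + 4·m_1 + 1·m_2 = 6(Δ_1 - Δ_0) = 78
  1·m_1 + 4·m_2 + 1·m_3 = 6(Δ_2 - Δ_1) = -60
  1·m_2 + 4·m_3 + 1·m_4 = 6(Δ_3 - Δ_2) = -60
Natural end conditions: m_0 = m_4 = 0.
Solving: m_0 = 0, m_1 = 675/28, m_2 = -129/7, m_3 = -291/28, m_4 = 0.
On [0, 1], g(x) = 1 - 449/56·x + 0·x² + 225/56·x³.
With x = 1/4: g(1/4) = -3375/3584.

-0.9417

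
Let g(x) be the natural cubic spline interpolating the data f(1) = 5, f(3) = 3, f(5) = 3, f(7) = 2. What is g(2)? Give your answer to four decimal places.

With σ_i denoting the second derivative at x_i, h_i = 2, 2, 2, and Δ_i = (y_(i+1) − y_i)/h_i = -1, 0, -1/2:
  2·σ_0 + 8·σ_1 + 2·σ_2 = 6(Δ_1 - Δ_0) = 6
  2·σ_1 + 8·σ_2 + 2·σ_3 = 6(Δ_2 - Δ_1) = -3
Natural end conditions: σ_0 = σ_3 = 0.
Forward elimination and back-substitution give σ_0 = 0, σ_1 = 9/10, σ_2 = -3/5, σ_3 = 0.
On [1, 3], g(x) = 5 - 13/10·(x - 1) + 0·(x - 1)² + 3/40·(x - 1)³.
With (x - 1) = 1: g(2) = 151/40.

3.7750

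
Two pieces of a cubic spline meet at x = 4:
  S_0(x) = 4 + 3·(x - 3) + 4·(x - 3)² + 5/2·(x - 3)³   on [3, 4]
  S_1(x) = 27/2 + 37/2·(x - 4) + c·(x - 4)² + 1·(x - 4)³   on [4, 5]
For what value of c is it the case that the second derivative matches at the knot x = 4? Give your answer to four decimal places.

11.5000

S_0''(x) = 8 + 15·(x - 3), so S_0''(4) = 23. On the right, S_1''(4) = 2c, so c = 23/2.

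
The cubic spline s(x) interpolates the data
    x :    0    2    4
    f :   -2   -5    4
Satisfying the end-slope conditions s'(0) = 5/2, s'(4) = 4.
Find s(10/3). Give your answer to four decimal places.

Put m_i = s'' at the i-th knot. Here h = (2, 2) and Δ = (-3/2, 9/2), so the interior equations h_(i-1)·m_(i-1) + 2(h_(i-1)+h_i)·m_i + h_i·m_(i+1) = 6(Δ_i − Δ_(i-1)) read
  2·m_0 + 8·m_1 + 2·m_2 = 6(Δ_1 - Δ_0) = 36
Clamped end conditions give two more equations: 2h_0·m_0 + h_0·m_1 = 6(Δ_0 - s'(0)) = -24 and h_1·m_1 + 2h_1·m_2 = 6(s'(4) - Δ_1) = -3.
Solving: m_0 = -81/8, m_1 = 33/4, m_2 = -39/8.
On [2, 4], s(x) = -5 + 5/8·(x - 2) + 33/8·(x - 2)² - 35/32·(x - 2)³.
With (x - 2) = 4/3: s(10/3) = 31/54.

0.5741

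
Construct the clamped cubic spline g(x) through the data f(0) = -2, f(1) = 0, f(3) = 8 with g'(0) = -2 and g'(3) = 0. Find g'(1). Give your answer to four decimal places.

4.6667

Write M_i for g''(x_i). With h_i = 1, 2 and divided differences Δ_i = 2, 4, the continuity of g' gives the tridiagonal system
  1·M_0 + 6·M_1 + 2·M_2 = 6(Δ_1 - Δ_0) = 12
Clamped end conditions give two more equations: 2h_0·M_0 + h_0·M_1 = 6(Δ_0 - g'(0)) = 24 and h_1·M_1 + 2h_1·M_2 = 6(g'(3) - Δ_1) = -24.
Solving the tridiagonal system: M_0 = 32/3, M_1 = 8/3, M_2 = -22/3.
On [1, 3], g'(x) = b_1 + 2c_1·(x - 1) + 3d_1·(x - 1)² with b_1 = Δ_1 - h_1(2M_1 + M_2)/6 = 14/3, c_1 = M_1/2 = 4/3, d_1 = (M_2 - M_1)/(6h_1) = -5/6. So g'(1) = 14/3.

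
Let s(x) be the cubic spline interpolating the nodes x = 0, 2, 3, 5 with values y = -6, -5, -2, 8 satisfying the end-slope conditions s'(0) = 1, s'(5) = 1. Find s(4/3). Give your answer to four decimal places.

-5.5463

Write σ_i for s''(x_i). With h_i = 2, 1, 2 and divided differences Δ_i = 1/2, 3, 5, the continuity of s' gives the tridiagonal system
  2·σ_0 + 6·σ_1 + 1·σ_2 = 6(Δ_1 - Δ_0) = 15
  1·σ_1 + 6·σ_2 + 2·σ_3 = 6(Δ_2 - Δ_1) = 12
Clamped end conditions give two more equations: 2h_0·σ_0 + h_0·σ_1 = 6(Δ_0 - s'(0)) = -3 and h_2·σ_2 + 2h_2·σ_3 = 6(s'(5) - Δ_2) = -24.
Solving: σ_0 = -63/32, σ_1 = 39/16, σ_2 = 69/16, σ_3 = -261/32.
On [0, 2], s(x) = -6 + 1·x - 63/64·x² + 47/128·x³.
With x = 4/3: s(4/3) = -599/108.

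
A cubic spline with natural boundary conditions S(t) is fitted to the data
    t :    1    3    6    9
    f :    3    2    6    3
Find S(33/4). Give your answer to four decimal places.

4.2979

Write σ_i for S''(x_i). With h_i = 2, 3, 3 and divided differences Δ_i = -1/2, 4/3, -1, the continuity of S' gives the tridiagonal system
  2·σ_0 + 10·σ_1 + 3·σ_2 = 6(Δ_1 - Δ_0) = 11
  3·σ_1 + 12·σ_2 + 3·σ_3 = 6(Δ_2 - Δ_1) = -14
Natural end conditions: σ_0 = σ_3 = 0.
Hence σ_0 = 0, σ_1 = 58/37, σ_2 = -173/111, σ_3 = 0.
On [6, 9], S(t) = 6 + 62/111·(t - 6) - 173/222·(t - 6)² + 173/1998·(t - 6)³.
With (t - 6) = 9/4: S(33/4) = 20355/4736.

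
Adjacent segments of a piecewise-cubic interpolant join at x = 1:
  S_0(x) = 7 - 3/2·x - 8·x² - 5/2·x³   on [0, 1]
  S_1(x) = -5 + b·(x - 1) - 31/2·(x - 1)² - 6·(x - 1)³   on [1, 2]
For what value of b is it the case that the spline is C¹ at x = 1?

-25

S_0'(x) = -3/2 - 16·x - 15/2·x², so S_0'(1) = -25. On the right, S_1'(1) = b, so b = -25.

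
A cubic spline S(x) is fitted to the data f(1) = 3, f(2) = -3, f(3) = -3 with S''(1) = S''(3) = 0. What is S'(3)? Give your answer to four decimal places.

With σ_i denoting the second derivative at x_i, h_i = 1, 1, and Δ_i = (y_(i+1) − y_i)/h_i = -6, 0:
  1·σ_0 + 4·σ_1 + 1·σ_2 = 6(Δ_1 - Δ_0) = 36
Natural end conditions: σ_0 = σ_2 = 0.
Hence σ_0 = 0, σ_1 = 9, σ_2 = 0.
On [2, 3], S'(x) = b_1 + 2c_1·(x - 2) + 3d_1·(x - 2)² with b_1 = Δ_1 - h_1(2σ_1 + σ_2)/6 = -3, c_1 = σ_1/2 = 9/2, d_1 = (σ_2 - σ_1)/(6h_1) = -3/2. So S'(3) = 3/2.

1.5000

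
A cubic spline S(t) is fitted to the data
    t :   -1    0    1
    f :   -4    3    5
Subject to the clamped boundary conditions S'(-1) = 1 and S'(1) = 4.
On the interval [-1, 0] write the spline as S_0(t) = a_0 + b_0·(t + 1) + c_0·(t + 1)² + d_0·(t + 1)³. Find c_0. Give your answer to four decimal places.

Write M_i for S''(x_i). With h_i = 1, 1 and divided differences Δ_i = 7, 2, the continuity of S' gives the tridiagonal system
  1·M_0 + 4·M_1 + 1·M_2 = 6(Δ_1 - Δ_0) = -30
Clamped end conditions give two more equations: 2h_0·M_0 + h_0·M_1 = 6(Δ_0 - S'(-1)) = 36 and h_1·M_1 + 2h_1·M_2 = 6(S'(1) - Δ_1) = 12.
Solving the tridiagonal system: M_0 = 27, M_1 = -18, M_2 = 15.
On [-1, 0], with S_0(t) = a_0 + b_0·(t + 1) + c_0·(t + 1)² + d_0·(t + 1)³: c_0 = M_0/2 = 27/2, d_0 = (M_1 - M_0)/(6h_0) = -15/2, b_0 = Δ_0 - h_0(2M_0 + M_1)/6 = 1.

13.5000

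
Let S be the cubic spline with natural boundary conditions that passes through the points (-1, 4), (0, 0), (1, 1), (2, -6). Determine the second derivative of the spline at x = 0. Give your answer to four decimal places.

Write m_i for S''(x_i). With h_i = 1, 1, 1 and divided differences Δ_i = -4, 1, -7, the continuity of S' gives the tridiagonal system
  1·m_0 + 4·m_1 + 1·m_2 = 6(Δ_1 - Δ_0) = 30
  1·m_1 + 4·m_2 + 1·m_3 = 6(Δ_2 - Δ_1) = -48
Natural end conditions: m_0 = m_3 = 0.
Solving: m_0 = 0, m_1 = 56/5, m_2 = -74/5, m_3 = 0.

11.2000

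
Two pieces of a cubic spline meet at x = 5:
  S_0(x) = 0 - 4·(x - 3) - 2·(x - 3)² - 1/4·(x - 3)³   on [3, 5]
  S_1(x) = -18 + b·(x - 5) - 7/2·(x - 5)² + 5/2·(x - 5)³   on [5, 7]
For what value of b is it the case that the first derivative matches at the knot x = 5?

S_0'(x) = -4 - 4·(x - 3) - 3/4·(x - 3)², so S_0'(5) = -15. On the right, S_1'(5) = b, so b = -15.

-15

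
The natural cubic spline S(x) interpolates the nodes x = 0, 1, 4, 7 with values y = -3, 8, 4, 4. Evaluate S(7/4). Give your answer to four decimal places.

Put M_i = S'' at the i-th knot. Here h = (1, 3, 3) and Δ = (11, -4/3, 0), so the interior equations h_(i-1)·M_(i-1) + 2(h_(i-1)+h_i)·M_i + h_i·M_(i+1) = 6(Δ_i − Δ_(i-1)) read
  1·M_0 + 8·M_1 + 3·M_2 = 6(Δ_1 - Δ_0) = -74
  3·M_1 + 12·M_2 + 3·M_3 = 6(Δ_2 - Δ_1) = 8
Natural end conditions: M_0 = M_3 = 0.
Solving: M_0 = 0, M_1 = -304/29, M_2 = 286/87, M_3 = 0.
On [1, 4], S(x) = 8 + 653/87·(x - 1) - 152/29·(x - 1)² + 599/783·(x - 1)³.
With (x - 1) = 3/4: S(7/4) = 20423/1856.

11.0038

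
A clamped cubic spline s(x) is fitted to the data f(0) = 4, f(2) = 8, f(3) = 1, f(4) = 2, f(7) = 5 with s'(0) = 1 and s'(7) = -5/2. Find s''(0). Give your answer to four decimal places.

With m_i denoting the second derivative at x_i, h_i = 2, 1, 1, 3, and Δ_i = (y_(i+1) − y_i)/h_i = 2, -7, 1, 1:
  2·m_0 + 6·m_1 + 1·m_2 = 6(Δ_1 - Δ_0) = -54
  1·m_1 + 4·m_2 + 1·m_3 = 6(Δ_2 - Δ_1) = 48
  1·m_2 + 8·m_3 + 3·m_4 = 6(Δ_3 - Δ_2) = 0
Clamped end conditions give two more equations: 2h_0·m_0 + h_0·m_1 = 6(Δ_0 - s'(0)) = 6 and h_3·m_3 + 2h_3·m_4 = 6(s'(7) - Δ_3) = -21.
Solving the tridiagonal system: m_0 = 694/79, m_1 = -1151/79, m_2 = 1252/79, m_3 = -65/79, m_4 = -244/79.

8.7848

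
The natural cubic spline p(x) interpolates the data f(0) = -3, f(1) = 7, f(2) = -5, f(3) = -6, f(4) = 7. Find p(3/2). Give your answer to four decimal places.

With m_i denoting the second derivative at x_i, h_i = 1, 1, 1, 1, and Δ_i = (y_(i+1) − y_i)/h_i = 10, -12, -1, 13:
  1·m_0 + 4·m_1 + 1·m_2 = 6(Δ_1 - Δ_0) = -132
  1·m_1 + 4·m_2 + 1·m_3 = 6(Δ_2 - Δ_1) = 66
  1·m_2 + 4·m_3 + 1·m_4 = 6(Δ_3 - Δ_2) = 84
Natural end conditions: m_0 = m_4 = 0.
Solving: m_0 = 0, m_1 = -270/7, m_2 = 156/7, m_3 = 108/7, m_4 = 0.
On [1, 2], p(x) = 7 - 20/7·(x - 1) - 135/7·(x - 1)² + 71/7·(x - 1)³.
With (x - 1) = 1/2: p(3/2) = 113/56.

2.0179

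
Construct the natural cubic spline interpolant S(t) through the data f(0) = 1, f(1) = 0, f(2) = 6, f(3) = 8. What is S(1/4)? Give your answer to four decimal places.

0.2500

With σ_i denoting the second derivative at x_i, h_i = 1, 1, 1, and Δ_i = (y_(i+1) − y_i)/h_i = -1, 6, 2:
  1·σ_0 + 4·σ_1 + 1·σ_2 = 6(Δ_1 - Δ_0) = 42
  1·σ_1 + 4·σ_2 + 1·σ_3 = 6(Δ_2 - Δ_1) = -24
Natural end conditions: σ_0 = σ_3 = 0.
Hence σ_0 = 0, σ_1 = 64/5, σ_2 = -46/5, σ_3 = 0.
On [0, 1], S(t) = 1 - 47/15·t + 0·t² + 32/15·t³.
With t = 1/4: S(1/4) = 1/4.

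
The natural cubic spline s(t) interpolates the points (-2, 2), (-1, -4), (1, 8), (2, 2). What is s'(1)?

0

Write M_i for s''(x_i). With h_i = 1, 2, 1 and divided differences Δ_i = -6, 6, -6, the continuity of s' gives the tridiagonal system
  1·M_0 + 6·M_1 + 2·M_2 = 6(Δ_1 - Δ_0) = 72
  2·M_1 + 6·M_2 + 1·M_3 = 6(Δ_2 - Δ_1) = -72
Natural end conditions: M_0 = M_3 = 0.
Solving: M_0 = 0, M_1 = 18, M_2 = -18, M_3 = 0.
On [1, 2], s'(t) = b_2 + 2c_2·(t - 1) + 3d_2·(t - 1)² with b_2 = Δ_2 - h_2(2M_2 + M_3)/6 = 0, c_2 = M_2/2 = -9, d_2 = (M_3 - M_2)/(6h_2) = 3. So s'(1) = 0.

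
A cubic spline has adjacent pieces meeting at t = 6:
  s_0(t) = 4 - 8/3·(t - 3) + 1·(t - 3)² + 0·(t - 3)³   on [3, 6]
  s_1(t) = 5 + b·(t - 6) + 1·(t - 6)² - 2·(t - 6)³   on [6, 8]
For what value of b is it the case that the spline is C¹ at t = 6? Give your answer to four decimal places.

s_0'(t) = -8/3 + 2·(t - 3) + 0·(t - 3)², so s_0'(6) = 10/3. On the right, s_1'(6) = b, so b = 10/3.

3.3333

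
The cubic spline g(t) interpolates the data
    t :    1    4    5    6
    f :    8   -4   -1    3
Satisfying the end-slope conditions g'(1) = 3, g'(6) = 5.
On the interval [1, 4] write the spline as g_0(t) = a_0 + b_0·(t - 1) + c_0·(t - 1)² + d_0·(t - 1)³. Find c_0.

With M_i denoting the second derivative at x_i, h_i = 3, 1, 1, and Δ_i = (y_(i+1) − y_i)/h_i = -4, 3, 4:
  3·M_0 + 8·M_1 + 1·M_2 = 6(Δ_1 - Δ_0) = 42
  1·M_1 + 4·M_2 + 1·M_3 = 6(Δ_2 - Δ_1) = 6
Clamped end conditions give two more equations: 2h_0·M_0 + h_0·M_1 = 6(Δ_0 - g'(1)) = -42 and h_2·M_2 + 2h_2·M_3 = 6(g'(6) - Δ_2) = 6.
Hence M_0 = -12, M_1 = 10, M_2 = -2, M_3 = 4.
On [1, 4], with g_0(t) = a_0 + b_0·(t - 1) + c_0·(t - 1)² + d_0·(t - 1)³: c_0 = M_0/2 = -6, d_0 = (M_1 - M_0)/(6h_0) = 11/9, b_0 = Δ_0 - h_0(2M_0 + M_1)/6 = 3.

-6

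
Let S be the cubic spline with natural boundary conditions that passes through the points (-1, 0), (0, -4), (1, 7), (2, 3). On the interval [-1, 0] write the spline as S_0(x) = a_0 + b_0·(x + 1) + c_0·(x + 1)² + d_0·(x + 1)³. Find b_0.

-9

Let M_i = S''(x_i). Step sizes h_i = 1, 1, 1; slopes of the chords Δ_i = (y_(i+1) - y_i)/h_i = -4, 11, -4.
  1·M_0 + 4·M_1 + 1·M_2 = 6(Δ_1 - Δ_0) = 90
  1·M_1 + 4·M_2 + 1·M_3 = 6(Δ_2 - Δ_1) = -90
Natural end conditions: M_0 = M_3 = 0.
Forward elimination and back-substitution give M_0 = 0, M_1 = 30, M_2 = -30, M_3 = 0.
On [-1, 0], with S_0(x) = a_0 + b_0·(x + 1) + c_0·(x + 1)² + d_0·(x + 1)³: c_0 = M_0/2 = 0, d_0 = (M_1 - M_0)/(6h_0) = 5, b_0 = Δ_0 - h_0(2M_0 + M_1)/6 = -9.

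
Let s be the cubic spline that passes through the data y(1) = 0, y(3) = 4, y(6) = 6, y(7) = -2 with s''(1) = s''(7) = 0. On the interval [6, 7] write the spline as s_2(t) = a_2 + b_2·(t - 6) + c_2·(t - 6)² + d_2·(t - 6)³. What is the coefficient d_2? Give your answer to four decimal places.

Let M_i = s''(x_i). Step sizes h_i = 2, 3, 1; slopes of the chords Δ_i = (y_(i+1) - y_i)/h_i = 2, 2/3, -8.
  2·M_0 + 10·M_1 + 3·M_2 = 6(Δ_1 - Δ_0) = -8
  3·M_1 + 8·M_2 + 1·M_3 = 6(Δ_2 - Δ_1) = -52
Natural end conditions: M_0 = M_3 = 0.
Solving the tridiagonal system: M_0 = 0, M_1 = 92/71, M_2 = -496/71, M_3 = 0.
On [6, 7], with s_2(t) = a_2 + b_2·(t - 6) + c_2·(t - 6)² + d_2·(t - 6)³: c_2 = M_2/2 = -248/71, d_2 = (M_3 - M_2)/(6h_2) = 248/213, b_2 = Δ_2 - h_2(2M_2 + M_3)/6 = -1208/213.

1.1643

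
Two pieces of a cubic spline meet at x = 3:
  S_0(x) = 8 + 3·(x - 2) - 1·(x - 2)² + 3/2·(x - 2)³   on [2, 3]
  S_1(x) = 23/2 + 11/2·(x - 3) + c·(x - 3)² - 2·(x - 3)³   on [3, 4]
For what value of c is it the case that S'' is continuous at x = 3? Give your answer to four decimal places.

3.5000

S_0''(x) = -2 + 9·(x - 2), so S_0''(3) = 7. On the right, S_1''(3) = 2c, so c = 7/2.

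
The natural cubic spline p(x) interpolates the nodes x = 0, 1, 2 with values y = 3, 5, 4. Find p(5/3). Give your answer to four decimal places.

4.5556

Write M_i for p''(x_i). With h_i = 1, 1 and divided differences Δ_i = 2, -1, the continuity of p' gives the tridiagonal system
  1·M_0 + 4·M_1 + 1·M_2 = 6(Δ_1 - Δ_0) = -18
Natural end conditions: M_0 = M_2 = 0.
Hence M_0 = 0, M_1 = -9/2, M_2 = 0.
On [1, 2], p(x) = 5 + 1/2·(x - 1) - 9/4·(x - 1)² + 3/4·(x - 1)³.
With (x - 1) = 2/3: p(5/3) = 41/9.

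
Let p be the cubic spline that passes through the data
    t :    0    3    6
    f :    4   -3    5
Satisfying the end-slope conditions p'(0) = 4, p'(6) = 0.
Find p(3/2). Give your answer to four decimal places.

2.2813

With M_i denoting the second derivative at x_i, h_i = 3, 3, and Δ_i = (y_(i+1) − y_i)/h_i = -7/3, 8/3:
  3·M_0 + 12·M_1 + 3·M_2 = 6(Δ_1 - Δ_0) = 30
Clamped end conditions give two more equations: 2h_0·M_0 + h_0·M_1 = 6(Δ_0 - p'(0)) = -38 and h_1·M_1 + 2h_1·M_2 = 6(p'(6) - Δ_1) = -16.
Hence M_0 = -19/2, M_1 = 19/3, M_2 = -35/6.
On [0, 3], p(t) = 4 + 4·t - 19/4·t² + 95/108·t³.
With t = 3/2: p(3/2) = 73/32.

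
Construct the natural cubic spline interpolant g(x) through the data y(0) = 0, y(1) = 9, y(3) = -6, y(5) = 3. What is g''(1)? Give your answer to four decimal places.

-21.2727

Put m_i = g'' at the i-th knot. Here h = (1, 2, 2) and Δ = (9, -15/2, 9/2), so the interior equations h_(i-1)·m_(i-1) + 2(h_(i-1)+h_i)·m_i + h_i·m_(i+1) = 6(Δ_i − Δ_(i-1)) read
  1·m_0 + 6·m_1 + 2·m_2 = 6(Δ_1 - Δ_0) = -99
  2·m_1 + 8·m_2 + 2·m_3 = 6(Δ_2 - Δ_1) = 72
Natural end conditions: m_0 = m_3 = 0.
Forward elimination and back-substitution give m_0 = 0, m_1 = -234/11, m_2 = 315/22, m_3 = 0.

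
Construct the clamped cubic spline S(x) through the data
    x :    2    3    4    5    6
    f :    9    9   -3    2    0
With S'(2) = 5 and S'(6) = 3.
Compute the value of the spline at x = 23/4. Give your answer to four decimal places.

0.0020

With M_i denoting the second derivative at x_i, h_i = 1, 1, 1, 1, and Δ_i = (y_(i+1) − y_i)/h_i = 0, -12, 5, -2:
  1·M_0 + 4·M_1 + 1·M_2 = 6(Δ_1 - Δ_0) = -72
  1·M_1 + 4·M_2 + 1·M_3 = 6(Δ_2 - Δ_1) = 102
  1·M_2 + 4·M_3 + 1·M_4 = 6(Δ_3 - Δ_2) = -42
Clamped end conditions give two more equations: 2h_0·M_0 + h_0·M_1 = 6(Δ_0 - S'(2)) = -30 and h_3·M_3 + 2h_3·M_4 = 6(S'(6) - Δ_3) = 30.
Forward elimination and back-substitution give M_0 = -5/4, M_1 = -55/2, M_2 = 157/4, M_3 = -55/2, M_4 = 115/4.
On [5, 6], S(x) = 2 + 19/8·(x - 5) - 55/4·(x - 5)² + 75/8·(x - 5)³.
With (x - 5) = 3/4: S(23/4) = 1/512.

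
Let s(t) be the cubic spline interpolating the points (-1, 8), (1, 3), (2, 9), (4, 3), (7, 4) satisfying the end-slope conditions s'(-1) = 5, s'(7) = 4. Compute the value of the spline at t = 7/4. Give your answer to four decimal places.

7.5487

Write σ_i for s''(x_i). With h_i = 2, 1, 2, 3 and divided differences Δ_i = -5/2, 6, -3, 1/3, the continuity of s' gives the tridiagonal system
  2·σ_0 + 6·σ_1 + 1·σ_2 = 6(Δ_1 - Δ_0) = 51
  1·σ_1 + 6·σ_2 + 2·σ_3 = 6(Δ_2 - Δ_1) = -54
  2·σ_2 + 10·σ_3 + 3·σ_4 = 6(Δ_3 - Δ_2) = 20
Clamped end conditions give two more equations: 2h_0·σ_0 + h_0·σ_1 = 6(Δ_0 - s'(-1)) = -45 and h_3·σ_3 + 2h_3·σ_4 = 6(s'(7) - Δ_3) = 22.
Hence σ_0 = -12037/604, σ_1 = 2621/151, σ_2 = -4013/302, σ_3 = 632/151, σ_4 = 713/453.
On [1, 2], s(t) = 3 + 1467/604·(t - 1) + 2621/302·(t - 1)² - 3085/604·(t - 1)³.
With (t - 1) = 3/4: s(7/4) = 291801/38656.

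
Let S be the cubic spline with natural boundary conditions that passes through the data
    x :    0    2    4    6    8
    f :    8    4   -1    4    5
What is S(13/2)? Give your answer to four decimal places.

Let σ_i = S''(x_i). Step sizes h_i = 2, 2, 2, 2; slopes of the chords Δ_i = (y_(i+1) - y_i)/h_i = -2, -5/2, 5/2, 1/2.
  2·σ_0 + 8·σ_1 + 2·σ_2 = 6(Δ_1 - Δ_0) = -3
  2·σ_1 + 8·σ_2 + 2·σ_3 = 6(Δ_2 - Δ_1) = 30
  2·σ_2 + 8·σ_3 + 2·σ_4 = 6(Δ_3 - Δ_2) = -12
Natural end conditions: σ_0 = σ_4 = 0.
Solving the tridiagonal system: σ_0 = 0, σ_1 = -177/112, σ_2 = 135/28, σ_3 = -303/112, σ_4 = 0.
On [6, 8], S(x) = 4 + 129/56·(x - 6) - 303/224·(x - 6)² + 101/448·(x - 6)³.
With (x - 6) = 1/2: S(13/2) = 2479/512.

4.8418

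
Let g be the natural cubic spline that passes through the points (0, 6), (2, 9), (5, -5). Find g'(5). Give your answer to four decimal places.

Let M_i = g''(x_i). Step sizes h_i = 2, 3; slopes of the chords Δ_i = (y_(i+1) - y_i)/h_i = 3/2, -14/3.
  2·M_0 + 10·M_1 + 3·M_2 = 6(Δ_1 - Δ_0) = -37
Natural end conditions: M_0 = M_2 = 0.
Solving: M_0 = 0, M_1 = -37/10, M_2 = 0.
On [2, 5], g'(x) = b_1 + 2c_1·(x - 2) + 3d_1·(x - 2)² with b_1 = Δ_1 - h_1(2M_1 + M_2)/6 = -29/30, c_1 = M_1/2 = -37/20, d_1 = (M_2 - M_1)/(6h_1) = 37/180. So g'(5) = -391/60.

-6.5167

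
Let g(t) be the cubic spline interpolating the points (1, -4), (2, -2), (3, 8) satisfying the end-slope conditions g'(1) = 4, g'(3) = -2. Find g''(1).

Write m_i for g''(x_i). With h_i = 1, 1 and divided differences Δ_i = 2, 10, the continuity of g' gives the tridiagonal system
  1·m_0 + 4·m_1 + 1·m_2 = 6(Δ_1 - Δ_0) = 48
Clamped end conditions give two more equations: 2h_0·m_0 + h_0·m_1 = 6(Δ_0 - g'(1)) = -12 and h_1·m_1 + 2h_1·m_2 = 6(g'(3) - Δ_1) = -72.
Solving: m_0 = -21, m_1 = 30, m_2 = -51.

-21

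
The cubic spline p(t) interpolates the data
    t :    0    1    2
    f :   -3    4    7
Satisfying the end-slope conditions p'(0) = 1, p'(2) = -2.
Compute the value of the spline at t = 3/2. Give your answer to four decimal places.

Put M_i = p'' at the i-th knot. Here h = (1, 1) and Δ = (7, 3), so the interior equations h_(i-1)·M_(i-1) + 2(h_(i-1)+h_i)·M_i + h_i·M_(i+1) = 6(Δ_i − Δ_(i-1)) read
  1·M_0 + 4·M_1 + 1·M_2 = 6(Δ_1 - Δ_0) = -24
Clamped end conditions give two more equations: 2h_0·M_0 + h_0·M_1 = 6(Δ_0 - p'(0)) = 36 and h_1·M_1 + 2h_1·M_2 = 6(p'(2) - Δ_1) = -30.
Solving: M_0 = 45/2, M_1 = -9, M_2 = -21/2.
On [1, 2], p(t) = 4 + 31/4·(t - 1) - 9/2·(t - 1)² - 1/4·(t - 1)³.
With (t - 1) = 1/2: p(3/2) = 215/32.

6.7188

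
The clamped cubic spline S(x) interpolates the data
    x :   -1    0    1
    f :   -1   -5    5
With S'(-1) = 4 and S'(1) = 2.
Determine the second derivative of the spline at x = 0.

With M_i denoting the second derivative at x_i, h_i = 1, 1, and Δ_i = (y_(i+1) − y_i)/h_i = -4, 10:
  1·M_0 + 4·M_1 + 1·M_2 = 6(Δ_1 - Δ_0) = 84
Clamped end conditions give two more equations: 2h_0·M_0 + h_0·M_1 = 6(Δ_0 - S'(-1)) = -48 and h_1·M_1 + 2h_1·M_2 = 6(S'(1) - Δ_1) = -48.
Hence M_0 = -46, M_1 = 44, M_2 = -46.

44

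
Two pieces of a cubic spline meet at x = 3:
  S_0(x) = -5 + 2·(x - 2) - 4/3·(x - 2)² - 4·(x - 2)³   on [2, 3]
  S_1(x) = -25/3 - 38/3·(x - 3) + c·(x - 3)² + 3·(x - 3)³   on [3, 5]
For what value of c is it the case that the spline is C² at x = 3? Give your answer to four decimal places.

-13.3333

S_0''(x) = -8/3 - 24·(x - 2), so S_0''(3) = -80/3. On the right, S_1''(3) = 2c, so c = -40/3.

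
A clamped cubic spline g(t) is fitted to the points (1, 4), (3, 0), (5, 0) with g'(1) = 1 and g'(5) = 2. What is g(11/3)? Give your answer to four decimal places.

Write M_i for g''(x_i). With h_i = 2, 2 and divided differences Δ_i = -2, 0, the continuity of g' gives the tridiagonal system
  2·M_0 + 8·M_1 + 2·M_2 = 6(Δ_1 - Δ_0) = 12
Clamped end conditions give two more equations: 2h_0·M_0 + h_0·M_1 = 6(Δ_0 - g'(1)) = -18 and h_1·M_1 + 2h_1·M_2 = 6(g'(5) - Δ_1) = 12.
Hence M_0 = -23/4, M_1 = 5/2, M_2 = 7/4.
On [3, 5], g(t) = 0 - 9/4·(t - 3) + 5/4·(t - 3)² - 1/16·(t - 3)³.
With (t - 3) = 2/3: g(11/3) = -26/27.

-0.9630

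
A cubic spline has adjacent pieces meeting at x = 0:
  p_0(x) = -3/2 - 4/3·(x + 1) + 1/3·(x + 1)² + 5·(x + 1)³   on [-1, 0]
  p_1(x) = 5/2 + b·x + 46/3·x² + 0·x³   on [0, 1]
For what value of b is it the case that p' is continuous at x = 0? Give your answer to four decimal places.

p_0'(x) = -4/3 + 2/3·(x + 1) + 15·(x + 1)², so p_0'(0) = 43/3. On the right, p_1'(0) = b, so b = 43/3.

14.3333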